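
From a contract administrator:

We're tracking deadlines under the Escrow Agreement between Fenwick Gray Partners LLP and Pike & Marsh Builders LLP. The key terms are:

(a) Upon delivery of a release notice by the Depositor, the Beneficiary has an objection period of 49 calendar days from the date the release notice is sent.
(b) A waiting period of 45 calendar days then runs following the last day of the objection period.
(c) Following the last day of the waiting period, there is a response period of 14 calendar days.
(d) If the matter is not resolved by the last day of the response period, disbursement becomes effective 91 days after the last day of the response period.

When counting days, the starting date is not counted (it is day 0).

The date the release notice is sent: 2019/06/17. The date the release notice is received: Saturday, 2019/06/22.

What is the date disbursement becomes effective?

Adding 49 calendar days to 2019/06/17 gives 2019/08/05, which is the last day of the objection period.
Adding 45 calendar days to 2019/08/05 gives 2019/09/19, which is the last day of the waiting period.
Adding 14 calendar days to 2019/09/19 gives 2019/10/03, which is the last day of the response period.
The date disbursement becomes effective: 2019/10/03 + 91 days = 2020/01/02.

2020/01/02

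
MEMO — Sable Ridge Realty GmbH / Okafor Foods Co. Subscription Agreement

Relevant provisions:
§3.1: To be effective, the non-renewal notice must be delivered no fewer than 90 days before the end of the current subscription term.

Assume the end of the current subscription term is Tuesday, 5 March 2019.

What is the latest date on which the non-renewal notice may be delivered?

5 March 2019 minus 90 days is 5 December 2018.

5 December 2018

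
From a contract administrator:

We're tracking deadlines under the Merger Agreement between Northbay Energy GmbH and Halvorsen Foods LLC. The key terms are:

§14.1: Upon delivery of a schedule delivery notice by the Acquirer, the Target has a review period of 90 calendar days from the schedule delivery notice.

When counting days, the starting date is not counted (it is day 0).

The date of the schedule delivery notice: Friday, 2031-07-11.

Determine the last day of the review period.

2031-10-09

The last day of the review period: 90 calendar days after 2031-07-11 is 2031-10-09.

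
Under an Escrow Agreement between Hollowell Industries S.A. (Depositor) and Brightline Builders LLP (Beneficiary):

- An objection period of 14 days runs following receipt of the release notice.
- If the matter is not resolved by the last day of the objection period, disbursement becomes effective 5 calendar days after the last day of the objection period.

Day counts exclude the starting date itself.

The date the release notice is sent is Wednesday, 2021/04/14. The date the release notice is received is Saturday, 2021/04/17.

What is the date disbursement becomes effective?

2021/05/06

The last day of the objection period: 14 calendar days after 2021/04/17 is 2021/05/01.
The date disbursement becomes effective: 5 calendar days after 2021/05/01 is 2021/05/06.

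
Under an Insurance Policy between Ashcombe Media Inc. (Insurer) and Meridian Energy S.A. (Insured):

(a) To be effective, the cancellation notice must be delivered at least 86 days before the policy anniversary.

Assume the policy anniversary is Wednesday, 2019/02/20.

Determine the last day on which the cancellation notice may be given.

2018/11/26

2019/02/20 minus 86 days is 2018/11/26.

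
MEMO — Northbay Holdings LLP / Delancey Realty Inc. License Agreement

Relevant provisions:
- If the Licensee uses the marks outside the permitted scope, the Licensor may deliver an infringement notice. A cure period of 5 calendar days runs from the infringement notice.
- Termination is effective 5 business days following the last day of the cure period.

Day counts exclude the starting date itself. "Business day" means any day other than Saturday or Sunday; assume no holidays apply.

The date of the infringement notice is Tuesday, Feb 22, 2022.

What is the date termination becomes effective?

Mar 4, 2022

The last day of the cure period: 5 calendar days after Feb 22, 2022 is Feb 27, 2022.
The date termination becomes effective: counting 5 business days from Sunday, Feb 27, 2022 (Feb 28, Mar 1, Mar 2, Mar 3, Mar 4, skipping weekends) reaches Friday, Mar 4, 2022.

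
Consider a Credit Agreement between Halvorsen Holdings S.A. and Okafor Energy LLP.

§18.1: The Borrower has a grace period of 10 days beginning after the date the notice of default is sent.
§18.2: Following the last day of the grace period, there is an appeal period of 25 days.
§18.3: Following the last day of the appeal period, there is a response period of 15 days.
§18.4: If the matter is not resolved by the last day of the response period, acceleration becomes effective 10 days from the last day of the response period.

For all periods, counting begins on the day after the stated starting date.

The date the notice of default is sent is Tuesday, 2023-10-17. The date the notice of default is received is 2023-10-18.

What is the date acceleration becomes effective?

The last day of the grace period: 2023-10-17 + 10 days = 2023-10-27.
The last day of the appeal period: 25 calendar days after 2023-10-27 is 2023-11-21.
Adding 15 calendar days to 2023-11-21 gives 2023-12-06, which is the last day of the response period.
The date acceleration becomes effective: 2023-12-06 + 10 days = 2023-12-16.

2023-12-16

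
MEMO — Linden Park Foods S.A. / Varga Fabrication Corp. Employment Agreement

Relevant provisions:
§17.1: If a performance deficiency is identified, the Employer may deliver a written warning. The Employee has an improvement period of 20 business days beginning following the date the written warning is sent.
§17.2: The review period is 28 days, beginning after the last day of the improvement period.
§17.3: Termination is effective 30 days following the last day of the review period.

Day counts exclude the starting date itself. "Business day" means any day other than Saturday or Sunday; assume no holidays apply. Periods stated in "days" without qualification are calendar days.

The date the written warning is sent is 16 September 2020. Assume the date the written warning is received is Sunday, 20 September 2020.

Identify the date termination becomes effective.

The last day of the improvement period: counting 20 business days from Wednesday, 16 September 2020 (Sep 17, Sep 18, Sep 21, Sep 22, …, Oct 12, Oct 13, Oct 14, skipping weekends) reaches Wednesday, 14 October 2020.
The last day of the review period: 28 calendar days after 14 October 2020 is 11 November 2020.
Adding 30 calendar days to 11 November 2020 gives 11 December 2020, which is the date termination becomes effective.

11 December 2020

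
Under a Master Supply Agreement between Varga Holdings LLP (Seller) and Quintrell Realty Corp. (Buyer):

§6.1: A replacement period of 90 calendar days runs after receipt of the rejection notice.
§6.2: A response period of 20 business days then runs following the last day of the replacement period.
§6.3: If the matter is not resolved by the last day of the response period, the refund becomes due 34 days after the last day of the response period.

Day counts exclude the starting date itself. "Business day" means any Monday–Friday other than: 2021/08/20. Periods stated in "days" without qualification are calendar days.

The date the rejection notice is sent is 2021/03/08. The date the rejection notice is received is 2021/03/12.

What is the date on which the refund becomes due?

Adding 90 calendar days to 2021/03/12 gives 2021/06/10, which is the last day of the replacement period.
The last day of the response period: 20 business days after Thursday, 2021/06/10, skipping weekends — Jun 11, Jun 14, Jun 15, Jun 16, …, Jul 6, Jul 7, Jul 8 — lands on Thursday, 2021/07/08.
The date on which the refund becomes due: 34 calendar days after 2021/07/08 is 2021/08/11.

2021/08/11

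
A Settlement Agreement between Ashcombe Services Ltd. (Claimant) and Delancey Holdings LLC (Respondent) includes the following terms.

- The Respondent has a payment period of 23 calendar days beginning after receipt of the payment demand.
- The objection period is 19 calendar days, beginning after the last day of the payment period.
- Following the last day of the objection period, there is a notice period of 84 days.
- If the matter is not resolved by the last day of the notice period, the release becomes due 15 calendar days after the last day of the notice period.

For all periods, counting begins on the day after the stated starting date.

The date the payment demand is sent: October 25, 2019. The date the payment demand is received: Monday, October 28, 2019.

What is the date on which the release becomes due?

March 17, 2020

Adding 23 calendar days to October 28, 2019 gives November 20, 2019, which is the last day of the payment period.
The last day of the objection period: November 20, 2019 + 19 days = December 9, 2019.
The last day of the notice period: December 9, 2019 + 84 days = March 2, 2020.
The date on which the release becomes due: 15 calendar days after March 2, 2020 is March 17, 2020.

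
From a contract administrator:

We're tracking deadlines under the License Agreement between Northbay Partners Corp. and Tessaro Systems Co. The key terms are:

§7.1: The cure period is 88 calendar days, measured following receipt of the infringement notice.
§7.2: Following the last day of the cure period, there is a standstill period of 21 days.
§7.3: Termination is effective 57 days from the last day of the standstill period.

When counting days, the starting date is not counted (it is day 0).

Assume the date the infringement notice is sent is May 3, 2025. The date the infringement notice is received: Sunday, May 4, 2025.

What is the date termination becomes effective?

Oct 17, 2025

Adding 88 calendar days to May 4, 2025 gives Jul 31, 2025, which is the last day of the cure period.
The last day of the standstill period: 21 calendar days after Jul 31, 2025 is Aug 21, 2025.
The date termination becomes effective: 57 calendar days after Aug 21, 2025 is Oct 17, 2025.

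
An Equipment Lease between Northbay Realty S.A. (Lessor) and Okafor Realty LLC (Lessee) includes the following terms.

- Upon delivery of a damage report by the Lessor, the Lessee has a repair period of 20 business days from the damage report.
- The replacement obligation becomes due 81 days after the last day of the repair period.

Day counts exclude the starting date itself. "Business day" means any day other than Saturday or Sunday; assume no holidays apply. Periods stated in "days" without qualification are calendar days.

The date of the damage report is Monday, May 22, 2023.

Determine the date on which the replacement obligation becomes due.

September 8, 2023

The last day of the repair period: counting 20 business days from Monday, May 22, 2023 (May 23, May 24, May 25, May 26, …, Jun 15, Jun 16, Jun 19, skipping weekends) reaches Monday, June 19, 2023.
The date on which the replacement obligation becomes due: June 19, 2023 + 81 days = September 8, 2023.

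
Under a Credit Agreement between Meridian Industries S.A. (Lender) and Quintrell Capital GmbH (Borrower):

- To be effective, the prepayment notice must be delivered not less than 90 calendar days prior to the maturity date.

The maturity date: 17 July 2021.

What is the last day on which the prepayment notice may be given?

17 July 2021 minus 90 days is 18 April 2021.

18 April 2021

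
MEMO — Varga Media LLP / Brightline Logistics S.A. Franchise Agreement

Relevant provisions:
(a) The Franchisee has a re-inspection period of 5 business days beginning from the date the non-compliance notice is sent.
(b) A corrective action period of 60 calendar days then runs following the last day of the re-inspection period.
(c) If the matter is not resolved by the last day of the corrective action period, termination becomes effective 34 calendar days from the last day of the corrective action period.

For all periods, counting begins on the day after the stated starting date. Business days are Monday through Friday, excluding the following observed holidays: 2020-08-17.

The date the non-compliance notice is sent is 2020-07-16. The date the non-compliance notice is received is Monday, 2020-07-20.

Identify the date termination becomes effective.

The last day of the re-inspection period: 5 business days after Thursday, 2020-07-16, skipping weekends — Jul 17, Jul 20, Jul 21, Jul 22, Jul 23 — lands on Thursday, 2020-07-23.
The last day of the corrective action period: 60 calendar days after 2020-07-23 is 2020-09-21.
The date termination becomes effective: 34 calendar days after 2020-09-21 is 2020-10-25.

2020-10-25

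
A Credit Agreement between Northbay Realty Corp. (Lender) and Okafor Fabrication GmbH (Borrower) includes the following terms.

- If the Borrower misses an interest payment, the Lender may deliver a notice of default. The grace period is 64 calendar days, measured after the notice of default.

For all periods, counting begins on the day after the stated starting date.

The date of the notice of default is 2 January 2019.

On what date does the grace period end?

Adding 64 calendar days to 2 January 2019 gives 7 March 2019, which is the last day of the grace period.

7 March 2019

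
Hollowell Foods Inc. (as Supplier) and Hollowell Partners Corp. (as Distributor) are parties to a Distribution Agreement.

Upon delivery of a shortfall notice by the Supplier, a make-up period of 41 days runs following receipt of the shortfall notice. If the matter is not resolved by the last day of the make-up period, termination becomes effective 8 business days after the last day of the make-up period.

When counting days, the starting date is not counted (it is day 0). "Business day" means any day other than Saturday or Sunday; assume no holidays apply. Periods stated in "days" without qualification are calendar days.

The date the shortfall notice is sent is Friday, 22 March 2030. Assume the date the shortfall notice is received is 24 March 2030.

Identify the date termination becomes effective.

15 May 2030

The last day of the make-up period: 24 March 2030 + 41 days = 4 May 2030.
The date termination becomes effective: counting 8 business days from Saturday, 4 May 2030 (May 6, May 7, May 8, May 9, May 10, May 13, May 14, May 15, skipping weekends) reaches Wednesday, 15 May 2030.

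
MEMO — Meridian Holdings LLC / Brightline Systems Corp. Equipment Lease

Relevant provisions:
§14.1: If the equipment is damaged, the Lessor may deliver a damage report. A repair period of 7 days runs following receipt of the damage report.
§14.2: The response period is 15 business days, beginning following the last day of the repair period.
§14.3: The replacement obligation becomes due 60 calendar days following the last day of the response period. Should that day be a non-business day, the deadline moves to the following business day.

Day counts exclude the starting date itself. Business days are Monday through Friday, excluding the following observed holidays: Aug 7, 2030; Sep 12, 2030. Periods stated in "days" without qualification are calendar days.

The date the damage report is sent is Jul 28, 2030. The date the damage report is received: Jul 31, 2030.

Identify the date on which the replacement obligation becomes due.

Oct 28, 2030

The last day of the repair period: 7 calendar days after Jul 31, 2030 is Aug 7, 2030.
The last day of the response period: 15 business days after Wednesday, Aug 7, 2030, skipping weekends — Aug 8, Aug 9, Aug 12, Aug 13, …, Aug 26, Aug 27, Aug 28 — lands on Wednesday, Aug 28, 2030.
Adding 60 calendar days to Aug 28, 2030 gives Oct 27, 2030, which is the date on which the replacement obligation becomes due. That falls on a Sunday, so it rolls to the next business day, Monday, Oct 28, 2030.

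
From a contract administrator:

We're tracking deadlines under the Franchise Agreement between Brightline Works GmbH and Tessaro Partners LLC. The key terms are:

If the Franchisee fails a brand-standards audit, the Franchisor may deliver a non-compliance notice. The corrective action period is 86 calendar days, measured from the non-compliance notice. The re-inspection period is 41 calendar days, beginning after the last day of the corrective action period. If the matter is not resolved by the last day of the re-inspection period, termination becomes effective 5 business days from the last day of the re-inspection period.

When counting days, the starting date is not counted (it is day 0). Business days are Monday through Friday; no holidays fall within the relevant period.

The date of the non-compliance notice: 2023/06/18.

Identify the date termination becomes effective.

2023/10/30

The last day of the corrective action period: 2023/06/18 + 86 days = 2023/09/12.
The last day of the re-inspection period: 41 calendar days after 2023/09/12 is 2023/10/23.
The date termination becomes effective: 5 business days after Monday, 2023/10/23, skipping weekends — Oct 24, Oct 25, Oct 26, Oct 27, Oct 30 — lands on Monday, 2023/10/30.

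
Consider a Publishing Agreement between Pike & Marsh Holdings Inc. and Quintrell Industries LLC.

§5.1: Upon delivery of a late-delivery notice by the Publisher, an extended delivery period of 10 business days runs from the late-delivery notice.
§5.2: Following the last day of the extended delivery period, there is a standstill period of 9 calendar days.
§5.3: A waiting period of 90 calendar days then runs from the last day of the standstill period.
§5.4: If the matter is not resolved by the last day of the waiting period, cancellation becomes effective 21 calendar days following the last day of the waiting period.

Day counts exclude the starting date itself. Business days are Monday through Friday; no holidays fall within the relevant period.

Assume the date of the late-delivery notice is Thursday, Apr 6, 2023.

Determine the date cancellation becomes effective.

Aug 18, 2023

The last day of the extended delivery period: 10 business days after Thursday, Apr 6, 2023, skipping weekends — Apr 7, Apr 10, Apr 11, Apr 12, Apr 13, Apr 14, Apr 17, Apr 18, Apr 19, Apr 20 — lands on Thursday, Apr 20, 2023.
Adding 9 calendar days to Apr 20, 2023 gives Apr 29, 2023, which is the last day of the standstill period.
The last day of the waiting period: 90 calendar days after Apr 29, 2023 is Jul 28, 2023.
Adding 21 calendar days to Jul 28, 2023 gives Aug 18, 2023, which is the date cancellation becomes effective.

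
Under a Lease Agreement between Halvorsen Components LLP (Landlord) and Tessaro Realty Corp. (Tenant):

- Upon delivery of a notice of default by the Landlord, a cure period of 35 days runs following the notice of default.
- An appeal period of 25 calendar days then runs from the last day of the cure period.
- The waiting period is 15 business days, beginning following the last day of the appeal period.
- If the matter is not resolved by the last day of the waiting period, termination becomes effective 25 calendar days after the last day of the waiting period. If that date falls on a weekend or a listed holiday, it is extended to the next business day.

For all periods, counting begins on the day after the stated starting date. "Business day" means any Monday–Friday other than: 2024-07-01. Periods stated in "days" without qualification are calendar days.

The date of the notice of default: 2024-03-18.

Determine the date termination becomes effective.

The last day of the cure period: 2024-03-18 + 35 days = 2024-04-22.
The last day of the appeal period: 2024-04-22 + 25 days = 2024-05-17.
The last day of the waiting period: counting 15 business days from Friday, 2024-05-17 (May 20, May 21, May 22, May 23, …, Jun 5, Jun 6, Jun 7, skipping weekends) reaches Friday, 2024-06-07.
The date termination becomes effective: 2024-06-07 + 25 days = 2024-07-02. 2024-07-02 is a Tuesday and is not a listed holiday, so no roll-forward applies.

2024-07-02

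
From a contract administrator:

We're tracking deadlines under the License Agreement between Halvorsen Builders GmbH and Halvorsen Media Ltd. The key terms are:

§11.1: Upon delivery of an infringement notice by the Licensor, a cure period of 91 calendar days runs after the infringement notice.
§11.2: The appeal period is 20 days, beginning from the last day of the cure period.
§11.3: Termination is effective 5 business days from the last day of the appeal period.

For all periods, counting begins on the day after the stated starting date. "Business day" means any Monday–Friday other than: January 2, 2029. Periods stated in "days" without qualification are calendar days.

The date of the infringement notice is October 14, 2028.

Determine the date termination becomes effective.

February 9, 2029

The last day of the cure period: 91 calendar days after October 14, 2028 is January 13, 2029.
The last day of the appeal period: 20 calendar days after January 13, 2029 is February 2, 2029.
The date termination becomes effective: 5 business days after Friday, February 2, 2029, skipping weekends — Feb 5, Feb 6, Feb 7, Feb 8, Feb 9 — lands on Friday, February 9, 2029.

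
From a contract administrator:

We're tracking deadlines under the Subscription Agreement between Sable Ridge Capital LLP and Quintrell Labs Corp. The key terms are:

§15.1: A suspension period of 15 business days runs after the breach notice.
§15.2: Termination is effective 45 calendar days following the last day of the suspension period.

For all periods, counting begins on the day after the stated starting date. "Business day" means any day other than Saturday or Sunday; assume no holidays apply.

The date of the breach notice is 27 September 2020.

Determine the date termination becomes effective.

30 November 2020

The last day of the suspension period: counting 15 business days from Sunday, 27 September 2020 (Sep 28, Sep 29, Sep 30, Oct 1, …, Oct 14, Oct 15, Oct 16, skipping weekends) reaches Friday, 16 October 2020.
The date termination becomes effective: 16 October 2020 + 45 days = 30 November 2020.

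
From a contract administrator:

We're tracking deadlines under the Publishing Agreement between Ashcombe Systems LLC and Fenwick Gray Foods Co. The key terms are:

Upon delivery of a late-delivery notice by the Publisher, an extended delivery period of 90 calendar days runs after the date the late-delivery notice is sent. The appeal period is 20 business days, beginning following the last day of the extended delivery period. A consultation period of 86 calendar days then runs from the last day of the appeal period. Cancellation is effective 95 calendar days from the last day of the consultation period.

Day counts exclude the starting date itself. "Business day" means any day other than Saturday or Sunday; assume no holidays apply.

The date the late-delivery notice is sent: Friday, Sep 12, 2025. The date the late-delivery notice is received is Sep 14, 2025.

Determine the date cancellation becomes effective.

Adding 90 calendar days to Sep 12, 2025 gives Dec 11, 2025, which is the last day of the extended delivery period.
The last day of the appeal period: counting 20 business days from Thursday, Dec 11, 2025 (Dec 12, Dec 15, Dec 16, Dec 17, …, Jan 6, Jan 7, Jan 8, skipping weekends) reaches Thursday, Jan 8, 2026.
The last day of the consultation period: 86 calendar days after Jan 8, 2026 is Apr 4, 2026.
The date cancellation becomes effective: Apr 4, 2026 + 95 days = Jul 8, 2026.

Jul 8, 2026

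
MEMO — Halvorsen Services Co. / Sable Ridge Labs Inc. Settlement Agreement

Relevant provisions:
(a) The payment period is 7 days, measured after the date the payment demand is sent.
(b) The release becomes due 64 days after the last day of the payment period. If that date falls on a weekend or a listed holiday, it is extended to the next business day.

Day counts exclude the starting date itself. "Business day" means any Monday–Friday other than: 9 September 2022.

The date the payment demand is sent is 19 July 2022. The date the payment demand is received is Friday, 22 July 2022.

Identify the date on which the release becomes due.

28 September 2022

The last day of the payment period: 19 July 2022 + 7 days = 26 July 2022.
The date on which the release becomes due: 26 July 2022 + 64 days = 28 September 2022. 28 September 2022 is a Wednesday and is not a listed holiday, so no roll-forward applies.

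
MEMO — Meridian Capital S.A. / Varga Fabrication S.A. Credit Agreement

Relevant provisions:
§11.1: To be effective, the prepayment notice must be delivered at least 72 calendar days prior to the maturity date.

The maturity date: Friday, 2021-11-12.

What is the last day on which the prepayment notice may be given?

2021-11-12 minus 72 days is 2021-09-01.

2021-09-01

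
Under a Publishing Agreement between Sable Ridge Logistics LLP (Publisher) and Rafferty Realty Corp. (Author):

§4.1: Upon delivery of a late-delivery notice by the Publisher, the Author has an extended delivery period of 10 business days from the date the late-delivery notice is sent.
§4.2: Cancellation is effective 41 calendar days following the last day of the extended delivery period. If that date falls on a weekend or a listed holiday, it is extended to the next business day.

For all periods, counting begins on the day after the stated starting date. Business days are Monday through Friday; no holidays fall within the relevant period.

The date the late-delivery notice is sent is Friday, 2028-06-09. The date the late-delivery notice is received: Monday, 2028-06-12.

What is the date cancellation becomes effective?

The last day of the extended delivery period: counting 10 business days from Friday, 2028-06-09 (Jun 12, Jun 13, Jun 14, Jun 15, Jun 16, Jun 19, Jun 20, Jun 21, Jun 22, Jun 23, skipping weekends) reaches Friday, 2028-06-23.
The date cancellation becomes effective: 2028-06-23 + 41 days = 2028-08-03. 2028-08-03 is a Thursday, so no roll-forward applies.

2028-08-03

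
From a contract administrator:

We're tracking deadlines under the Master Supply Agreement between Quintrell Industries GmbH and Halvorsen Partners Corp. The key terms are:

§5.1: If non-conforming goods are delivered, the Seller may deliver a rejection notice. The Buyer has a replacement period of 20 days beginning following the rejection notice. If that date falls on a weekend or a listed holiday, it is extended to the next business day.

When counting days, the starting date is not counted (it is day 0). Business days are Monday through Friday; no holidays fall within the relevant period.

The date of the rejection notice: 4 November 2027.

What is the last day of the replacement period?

24 November 2027

Adding 20 calendar days to 4 November 2027 gives 24 November 2027, which is the last day of the replacement period. 24 November 2027 is a Wednesday, so no roll-forward applies.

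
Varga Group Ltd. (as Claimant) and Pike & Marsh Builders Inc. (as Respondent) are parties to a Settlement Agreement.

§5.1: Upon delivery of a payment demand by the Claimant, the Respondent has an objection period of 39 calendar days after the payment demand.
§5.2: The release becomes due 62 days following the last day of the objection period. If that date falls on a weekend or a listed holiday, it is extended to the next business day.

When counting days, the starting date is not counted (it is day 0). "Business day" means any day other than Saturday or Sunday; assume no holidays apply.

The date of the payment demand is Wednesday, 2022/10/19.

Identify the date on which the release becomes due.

2023/01/30

The last day of the objection period: 39 calendar days after 2022/10/19 is 2022/11/27.
The date on which the release becomes due: 62 calendar days after 2022/11/27 is 2023/01/28. That falls on a Saturday, so it rolls to the next business day, Monday, 2023/01/30.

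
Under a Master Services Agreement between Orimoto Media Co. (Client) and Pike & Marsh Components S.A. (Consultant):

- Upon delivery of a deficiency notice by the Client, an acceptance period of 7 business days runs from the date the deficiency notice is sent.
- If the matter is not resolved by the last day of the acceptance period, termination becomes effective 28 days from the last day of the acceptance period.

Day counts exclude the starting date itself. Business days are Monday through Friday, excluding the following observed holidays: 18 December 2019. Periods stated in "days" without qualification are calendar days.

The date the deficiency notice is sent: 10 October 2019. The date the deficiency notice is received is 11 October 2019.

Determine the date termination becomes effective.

The last day of the acceptance period: counting 7 business days from Thursday, 10 October 2019 (Oct 11, Oct 14, Oct 15, Oct 16, Oct 17, Oct 18, Oct 21, skipping weekends) reaches Monday, 21 October 2019.
Adding 28 calendar days to 21 October 2019 gives 18 November 2019, which is the date termination becomes effective.

18 November 2019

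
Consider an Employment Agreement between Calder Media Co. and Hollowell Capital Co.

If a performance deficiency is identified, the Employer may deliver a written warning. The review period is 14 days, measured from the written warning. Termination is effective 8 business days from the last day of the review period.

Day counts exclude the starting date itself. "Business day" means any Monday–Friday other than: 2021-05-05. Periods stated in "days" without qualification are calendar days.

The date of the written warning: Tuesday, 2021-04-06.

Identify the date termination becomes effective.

2021-04-30

The last day of the review period: 14 calendar days after 2021-04-06 is 2021-04-20.
The date termination becomes effective: 8 business days after Tuesday, 2021-04-20, skipping weekends — Apr 21, Apr 22, Apr 23, Apr 26, Apr 27, Apr 28, Apr 29, Apr 30 — lands on Friday, 2021-04-30.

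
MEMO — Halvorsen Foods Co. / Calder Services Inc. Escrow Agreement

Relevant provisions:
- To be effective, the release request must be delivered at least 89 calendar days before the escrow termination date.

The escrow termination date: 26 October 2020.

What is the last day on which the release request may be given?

29 July 2020

26 October 2020 minus 89 days is 29 July 2020.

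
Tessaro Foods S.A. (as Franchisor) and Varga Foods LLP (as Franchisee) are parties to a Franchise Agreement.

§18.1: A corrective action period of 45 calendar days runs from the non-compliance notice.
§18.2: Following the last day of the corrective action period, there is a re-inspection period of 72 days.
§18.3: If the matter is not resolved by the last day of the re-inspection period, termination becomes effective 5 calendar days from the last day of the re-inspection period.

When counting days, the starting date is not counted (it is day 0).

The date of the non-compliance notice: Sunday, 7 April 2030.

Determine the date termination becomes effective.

7 August 2030

Adding 45 calendar days to 7 April 2030 gives 22 May 2030, which is the last day of the corrective action period.
The last day of the re-inspection period: 22 May 2030 + 72 days = 2 August 2030.
Adding 5 calendar days to 2 August 2030 gives 7 August 2030, which is the date termination becomes effective.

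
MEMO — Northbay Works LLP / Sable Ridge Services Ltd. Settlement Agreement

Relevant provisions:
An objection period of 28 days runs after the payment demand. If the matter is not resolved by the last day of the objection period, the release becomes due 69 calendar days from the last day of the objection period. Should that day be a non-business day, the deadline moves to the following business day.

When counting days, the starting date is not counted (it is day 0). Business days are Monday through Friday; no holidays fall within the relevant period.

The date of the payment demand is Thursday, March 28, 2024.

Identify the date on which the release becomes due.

The last day of the objection period: 28 calendar days after March 28, 2024 is April 25, 2024.
The date on which the release becomes due: April 25, 2024 + 69 days = July 3, 2024. July 3, 2024 is a Wednesday, so no roll-forward applies.

July 3, 2024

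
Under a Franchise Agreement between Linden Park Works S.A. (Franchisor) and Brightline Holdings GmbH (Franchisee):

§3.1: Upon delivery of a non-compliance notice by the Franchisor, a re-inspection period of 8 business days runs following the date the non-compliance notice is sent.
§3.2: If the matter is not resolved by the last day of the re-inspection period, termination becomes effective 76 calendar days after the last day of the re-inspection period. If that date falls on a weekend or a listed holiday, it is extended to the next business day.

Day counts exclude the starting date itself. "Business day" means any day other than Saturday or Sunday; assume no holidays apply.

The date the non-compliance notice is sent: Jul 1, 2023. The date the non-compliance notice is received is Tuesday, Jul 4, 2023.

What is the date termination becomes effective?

Sep 26, 2023

The last day of the re-inspection period: 8 business days after Saturday, Jul 1, 2023, skipping weekends — Jul 3, Jul 4, Jul 5, Jul 6, Jul 7, Jul 10, Jul 11, Jul 12 — lands on Wednesday, Jul 12, 2023.
The date termination becomes effective: Jul 12, 2023 + 76 days = Sep 26, 2023. Sep 26, 2023 is a Tuesday, so no roll-forward applies.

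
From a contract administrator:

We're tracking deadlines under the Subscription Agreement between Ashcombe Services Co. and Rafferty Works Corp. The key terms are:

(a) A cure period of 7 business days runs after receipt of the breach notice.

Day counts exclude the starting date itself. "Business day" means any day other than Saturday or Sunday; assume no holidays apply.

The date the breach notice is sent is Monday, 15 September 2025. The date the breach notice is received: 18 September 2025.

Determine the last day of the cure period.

From Thursday, 18 September 2025, 7 business days (Sep 19, Sep 22, Sep 23, Sep 24, Sep 25, Sep 26, Sep 29, skipping weekends) brings us to Monday, 29 September 2025, which is the last day of the cure period.

29 September 2025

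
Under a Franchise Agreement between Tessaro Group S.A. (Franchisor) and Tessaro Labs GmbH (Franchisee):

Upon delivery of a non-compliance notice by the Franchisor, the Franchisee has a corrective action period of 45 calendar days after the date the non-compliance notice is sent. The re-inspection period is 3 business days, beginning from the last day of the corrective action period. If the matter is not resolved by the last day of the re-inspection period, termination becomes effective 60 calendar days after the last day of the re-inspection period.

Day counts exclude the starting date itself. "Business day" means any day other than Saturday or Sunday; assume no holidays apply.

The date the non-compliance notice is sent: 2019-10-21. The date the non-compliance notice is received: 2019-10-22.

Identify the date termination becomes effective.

The last day of the corrective action period: 2019-10-21 + 45 days = 2019-12-05.
The last day of the re-inspection period: 3 business days after Thursday, 2019-12-05, skipping weekends — Dec 6, Dec 9, Dec 10 — lands on Tuesday, 2019-12-10.
The date termination becomes effective: 2019-12-10 + 60 days = 2020-02-08.

2020-02-08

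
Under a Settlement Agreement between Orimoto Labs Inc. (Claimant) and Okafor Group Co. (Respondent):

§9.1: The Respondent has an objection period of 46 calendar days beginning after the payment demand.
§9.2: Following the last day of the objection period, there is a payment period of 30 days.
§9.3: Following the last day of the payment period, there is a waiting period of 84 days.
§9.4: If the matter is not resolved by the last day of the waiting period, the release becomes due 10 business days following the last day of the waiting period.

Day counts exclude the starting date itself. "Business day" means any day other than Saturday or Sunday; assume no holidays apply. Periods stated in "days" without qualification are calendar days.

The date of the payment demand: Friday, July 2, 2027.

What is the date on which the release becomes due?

December 23, 2027

The last day of the objection period: July 2, 2027 + 46 days = August 17, 2027.
The last day of the payment period: 30 calendar days after August 17, 2027 is September 16, 2027.
The last day of the waiting period: September 16, 2027 + 84 days = December 9, 2027.
From Thursday, December 9, 2027, 10 business days (Dec 10, Dec 13, Dec 14, Dec 15, Dec 16, Dec 17, Dec 20, Dec 21, Dec 22, Dec 23, skipping weekends) brings us to Thursday, December 23, 2027, which is the date on which the release becomes due.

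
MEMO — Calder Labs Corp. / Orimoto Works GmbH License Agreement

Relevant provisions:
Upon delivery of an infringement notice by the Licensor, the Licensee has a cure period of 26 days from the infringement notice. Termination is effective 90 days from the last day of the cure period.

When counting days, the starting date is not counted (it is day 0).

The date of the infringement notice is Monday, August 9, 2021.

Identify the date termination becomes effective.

Adding 26 calendar days to August 9, 2021 gives September 4, 2021, which is the last day of the cure period.
Adding 90 calendar days to September 4, 2021 gives December 3, 2021, which is the date termination becomes effective.

December 3, 2021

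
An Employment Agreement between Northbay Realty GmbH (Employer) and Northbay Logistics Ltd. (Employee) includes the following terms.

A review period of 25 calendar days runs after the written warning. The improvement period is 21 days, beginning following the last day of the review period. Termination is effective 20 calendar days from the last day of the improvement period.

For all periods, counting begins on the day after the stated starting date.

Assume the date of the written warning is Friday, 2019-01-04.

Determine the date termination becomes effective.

The last day of the review period: 25 calendar days after 2019-01-04 is 2019-01-29.
The last day of the improvement period: 2019-01-29 + 21 days = 2019-02-19.
The date termination becomes effective: 2019-02-19 + 20 days = 2019-03-11.

2019-03-11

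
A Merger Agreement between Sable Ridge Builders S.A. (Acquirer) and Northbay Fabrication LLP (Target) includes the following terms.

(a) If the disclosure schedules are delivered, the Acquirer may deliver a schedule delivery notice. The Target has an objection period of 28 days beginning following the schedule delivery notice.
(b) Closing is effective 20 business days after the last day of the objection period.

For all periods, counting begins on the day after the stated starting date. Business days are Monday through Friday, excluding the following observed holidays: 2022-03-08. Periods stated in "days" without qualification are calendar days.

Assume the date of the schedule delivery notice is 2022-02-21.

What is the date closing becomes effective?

2022-04-18

The last day of the objection period: 28 calendar days after 2022-02-21 is 2022-03-21.
The date closing becomes effective: 20 business days after Monday, 2022-03-21, skipping weekends — Mar 22, Mar 23, Mar 24, Mar 25, …, Apr 14, Apr 15, Apr 18 — lands on Monday, 2022-04-18.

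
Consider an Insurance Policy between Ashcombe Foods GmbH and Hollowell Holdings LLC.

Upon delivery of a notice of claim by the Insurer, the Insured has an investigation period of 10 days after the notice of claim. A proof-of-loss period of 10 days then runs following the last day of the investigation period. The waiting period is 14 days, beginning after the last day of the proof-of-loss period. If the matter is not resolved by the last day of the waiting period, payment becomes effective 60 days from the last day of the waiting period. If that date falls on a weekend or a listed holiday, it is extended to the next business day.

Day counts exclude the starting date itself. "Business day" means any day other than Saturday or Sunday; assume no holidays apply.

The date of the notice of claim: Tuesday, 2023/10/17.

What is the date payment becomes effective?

2024/01/19

The last day of the investigation period: 2023/10/17 + 10 days = 2023/10/27.
The last day of the proof-of-loss period: 2023/10/27 + 10 days = 2023/11/06.
The last day of the waiting period: 14 calendar days after 2023/11/06 is 2023/11/20.
Adding 60 calendar days to 2023/11/20 gives 2024/01/19, which is the date payment becomes effective. 2024/01/19 is a Friday, so no roll-forward applies.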